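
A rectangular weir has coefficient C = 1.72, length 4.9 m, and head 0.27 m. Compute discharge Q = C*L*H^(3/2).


Q = C * L * H^(3/2) = 1.72 * 4.9 * 0.27^1.5 = 1.72 * 4.9 * 0.140296

1.1824 m^3/s


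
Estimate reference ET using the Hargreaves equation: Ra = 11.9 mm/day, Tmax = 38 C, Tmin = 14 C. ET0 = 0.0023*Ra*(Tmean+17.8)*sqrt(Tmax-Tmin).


Tmean = (Tmax + Tmin)/2 = (38 + 14)/2 = 26.0
ET0 = 0.0023 * 11.9 * (26.0 + 17.8) * sqrt(38 - 14)
ET0 = 0.0023 * 11.9 * 43.8 * 4.898979

5.8729 mm/day


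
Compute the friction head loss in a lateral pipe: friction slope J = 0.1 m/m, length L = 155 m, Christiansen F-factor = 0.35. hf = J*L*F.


hf = J * L * F = 0.1 * 155 * 0.35 = 5.4250 m

5.4250 m


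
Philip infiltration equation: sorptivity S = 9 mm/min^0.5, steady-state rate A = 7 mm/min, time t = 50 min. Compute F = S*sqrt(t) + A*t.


F = S*sqrt(t) + A*t
F = 9*sqrt(50) + 7*50
F = 9*7.071068 + 350

413.6396 mm


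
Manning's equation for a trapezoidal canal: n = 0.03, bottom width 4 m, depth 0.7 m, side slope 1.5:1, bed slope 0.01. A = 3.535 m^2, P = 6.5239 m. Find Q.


R = A/P = 3.535/6.5239 = 0.541854
Q = (1/0.03) * 3.535 * 0.541854^(2/3) * 0.01^0.5

7.8317 m^3/s


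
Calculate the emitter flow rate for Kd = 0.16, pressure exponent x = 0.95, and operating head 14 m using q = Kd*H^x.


q = Kd * H^x = 0.16 * 14^0.95 = 0.16 * 12.269352

1.9631 L/h


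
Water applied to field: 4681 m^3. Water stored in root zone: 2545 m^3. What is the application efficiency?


Ea = V_root / V_field * 100 = 2545 / 4681 * 100 = 54.3687%

54.3687 %


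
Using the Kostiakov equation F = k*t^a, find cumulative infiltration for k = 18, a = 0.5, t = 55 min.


F = k * t^a = 18 * 55^0.5
F = 18 * 7.416198

133.4916 mm


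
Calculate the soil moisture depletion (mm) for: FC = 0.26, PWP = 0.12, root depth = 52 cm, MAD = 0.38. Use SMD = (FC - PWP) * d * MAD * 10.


SMD = (FC - PWP) * d * MAD * 10
SMD = (0.26 - 0.12) * 52 * 0.38 * 10
SMD = 0.1400 * 52 * 0.38 * 10

27.6640 mm


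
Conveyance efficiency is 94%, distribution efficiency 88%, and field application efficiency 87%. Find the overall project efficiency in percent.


Ec = 0.94, Eb = 0.88, Ea = 0.87
E = 0.94 * 0.88 * 0.87 * 100 = 71.9664%

71.9664 %


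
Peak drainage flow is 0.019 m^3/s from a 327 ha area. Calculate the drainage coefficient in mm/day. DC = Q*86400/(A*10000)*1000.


DC = Q * 86400 / (A * 10000) * 1000
DC = 0.019 * 86400 / (327 * 10000) * 1000
DC = 1641600.0000 / 3270000

0.5020 mm/day


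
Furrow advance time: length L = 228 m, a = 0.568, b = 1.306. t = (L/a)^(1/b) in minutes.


t = (L/a)^(1/b)
t = (228/0.568)^(1/1.306)
t = 401.408451^(1/1.306)

98.5276 min


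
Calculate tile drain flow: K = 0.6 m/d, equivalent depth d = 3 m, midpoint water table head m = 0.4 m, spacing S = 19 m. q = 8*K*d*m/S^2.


q = 8*K*d*m/S^2
q = 8*0.6*3*0.4/19^2
q = 5.7600 / 361

0.0160 m/d


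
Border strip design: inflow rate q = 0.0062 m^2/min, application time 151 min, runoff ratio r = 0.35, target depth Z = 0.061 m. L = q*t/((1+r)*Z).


L = q*t/((1+r)*Z)
L = 0.0062*151/((1+0.35)*0.061)
L = 0.9362/0.08235

11.3685 m


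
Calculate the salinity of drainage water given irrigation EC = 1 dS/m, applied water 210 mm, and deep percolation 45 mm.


EC_dw = EC_iw * D_iw / D_dw
EC_dw = 1 * 210 / 45
EC_dw = 210 / 45

4.6667 dS/m


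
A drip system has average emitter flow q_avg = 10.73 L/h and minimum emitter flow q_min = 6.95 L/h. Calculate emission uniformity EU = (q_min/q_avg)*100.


EU = (q_min/q_avg)*100 = (6.95/10.73)*100 = 64.7717%

64.7717 %


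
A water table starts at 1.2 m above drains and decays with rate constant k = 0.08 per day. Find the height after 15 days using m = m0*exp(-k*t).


m = m0 * exp(-k*t)
m = 1.2 * exp(-0.08 * 15)
m = 1.2 * exp(-1.2000)

0.3614 m


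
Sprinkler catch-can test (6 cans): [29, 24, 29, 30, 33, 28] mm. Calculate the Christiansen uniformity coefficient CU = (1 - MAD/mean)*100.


mean = 28.833333 mm
MAD = 1.888889 mm
CU = (1 - 1.888889/28.833333)*100

93.4489 %


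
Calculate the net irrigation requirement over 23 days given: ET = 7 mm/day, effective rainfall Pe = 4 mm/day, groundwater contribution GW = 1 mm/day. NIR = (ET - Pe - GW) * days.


Daily deficit = ET - Pe - GW = 7 - 4 - 1 = 2 mm/day
NIR = 2 * 23 = 46 mm

46.0000 mm


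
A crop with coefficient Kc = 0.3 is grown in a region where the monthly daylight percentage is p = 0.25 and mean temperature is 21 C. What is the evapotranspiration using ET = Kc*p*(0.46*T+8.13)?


ET = Kc * p * (0.46*T + 8.13)
ET = 0.3 * 0.25 * (0.46*21 + 8.13)
ET = 0.3 * 0.25 * 17.7900

1.3342 mm/day


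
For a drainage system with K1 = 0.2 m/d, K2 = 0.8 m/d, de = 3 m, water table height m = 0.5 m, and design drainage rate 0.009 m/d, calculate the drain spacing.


S^2 = 8*K2*de*m/q + 4*K1*m^2/q
S^2 = 8*0.8*3*0.5/0.009 + 4*0.2*0.5^2/0.009
S = sqrt(1088.8889)

32.9983 m


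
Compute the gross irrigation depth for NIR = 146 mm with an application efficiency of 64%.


Ea = 64% = 0.64
GID = NIR / Ea = 146 / 0.64 = 228.1250 mm

228.1250 mm


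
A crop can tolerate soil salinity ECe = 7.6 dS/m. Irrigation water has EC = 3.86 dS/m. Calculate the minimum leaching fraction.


LR = ECiw / (5*ECe - ECiw)
LR = 3.86 / (5*7.6 - 3.86)
LR = 3.86 / 34.1400

0.1131


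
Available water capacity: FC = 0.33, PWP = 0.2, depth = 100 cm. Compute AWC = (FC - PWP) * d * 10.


AWC = (FC - PWP) * d * 10
AWC = (0.33 - 0.2) * 100 * 10
AWC = 0.1300 * 100 * 10

130.0000 mm


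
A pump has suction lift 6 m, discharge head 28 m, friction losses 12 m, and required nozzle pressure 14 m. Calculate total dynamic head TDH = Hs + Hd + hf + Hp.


TDH = Hs + Hd + hf + Hp = 6 + 28 + 12 + 14 = 60

60 m


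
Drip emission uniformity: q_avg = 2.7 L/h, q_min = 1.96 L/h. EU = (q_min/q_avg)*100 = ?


EU = (q_min/q_avg)*100 = (1.96/2.7)*100 = 72.5926%

72.5926 %


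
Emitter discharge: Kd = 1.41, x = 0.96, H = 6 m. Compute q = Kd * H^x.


q = Kd * H^x = 1.41 * 6^0.96 = 1.41 * 5.585026

7.8749 L/h


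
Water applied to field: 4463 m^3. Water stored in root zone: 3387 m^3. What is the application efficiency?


Ea = V_root / V_field * 100 = 3387 / 4463 * 100 = 75.8907%

75.8907 %


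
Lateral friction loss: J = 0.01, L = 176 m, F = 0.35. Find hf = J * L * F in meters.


hf = J * L * F = 0.01 * 176 * 0.35 = 0.6160 m

0.6160 m


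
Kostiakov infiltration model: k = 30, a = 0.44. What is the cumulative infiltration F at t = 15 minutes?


F = k * t^a = 30 * 15^0.44
F = 30 * 3.292154

98.7646 mm


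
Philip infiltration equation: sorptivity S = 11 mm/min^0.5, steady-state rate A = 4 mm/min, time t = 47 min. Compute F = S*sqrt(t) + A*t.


F = S*sqrt(t) + A*t
F = 11*sqrt(47) + 4*47
F = 11*6.855655 + 188

263.4122 mm


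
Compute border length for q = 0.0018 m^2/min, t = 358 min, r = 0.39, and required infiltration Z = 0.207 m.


L = q*t/((1+r)*Z)
L = 0.0018*358/((1+0.39)*0.207)
L = 0.6444/0.28773

2.2396 m


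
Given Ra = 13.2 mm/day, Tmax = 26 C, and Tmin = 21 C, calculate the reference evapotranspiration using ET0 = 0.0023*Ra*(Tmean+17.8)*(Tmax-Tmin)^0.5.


Tmean = (Tmax + Tmin)/2 = (26 + 21)/2 = 23.5
ET0 = 0.0023 * 13.2 * (23.5 + 17.8) * sqrt(26 - 21)
ET0 = 0.0023 * 13.2 * 41.3 * 2.236068

2.8037 mm/day


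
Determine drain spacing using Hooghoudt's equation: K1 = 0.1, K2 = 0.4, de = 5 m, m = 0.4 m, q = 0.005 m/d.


S^2 = 8*K2*de*m/q + 4*K1*m^2/q
S^2 = 8*0.4*5*0.4/0.005 + 4*0.1*0.4^2/0.005
S = sqrt(1292.8000)

35.9555 m


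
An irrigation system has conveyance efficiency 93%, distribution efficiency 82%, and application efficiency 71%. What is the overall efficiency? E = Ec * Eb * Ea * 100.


Ec = 0.93, Eb = 0.82, Ea = 0.71
E = 0.93 * 0.82 * 0.71 * 100 = 54.1446%

54.1446 %


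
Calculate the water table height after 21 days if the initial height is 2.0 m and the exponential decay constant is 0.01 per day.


m = m0 * exp(-k*t)
m = 2.0 * exp(-0.01 * 21)
m = 2.0 * exp(-0.2100)

1.6212 m


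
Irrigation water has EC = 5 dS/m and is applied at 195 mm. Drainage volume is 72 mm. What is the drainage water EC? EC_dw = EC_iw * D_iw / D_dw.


EC_dw = EC_iw * D_iw / D_dw
EC_dw = 5 * 195 / 72
EC_dw = 975 / 72

13.5417 dS/m


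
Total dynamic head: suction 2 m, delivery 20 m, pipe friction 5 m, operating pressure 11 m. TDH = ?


TDH = Hs + Hd + hf + Hp = 2 + 20 + 5 + 11 = 38

38 m


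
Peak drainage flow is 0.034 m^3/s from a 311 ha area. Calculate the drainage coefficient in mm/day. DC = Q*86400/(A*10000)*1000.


DC = Q * 86400 / (A * 10000) * 1000
DC = 0.034 * 86400 / (311 * 10000) * 1000
DC = 2937600.0000 / 3110000

0.9446 mm/day


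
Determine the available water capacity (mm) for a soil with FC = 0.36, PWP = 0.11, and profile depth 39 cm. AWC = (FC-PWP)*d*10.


AWC = (FC - PWP) * d * 10
AWC = (0.36 - 0.11) * 39 * 10
AWC = 0.2500 * 39 * 10

97.5000 mm


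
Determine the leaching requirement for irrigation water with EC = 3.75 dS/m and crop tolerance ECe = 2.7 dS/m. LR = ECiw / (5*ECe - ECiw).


LR = ECiw / (5*ECe - ECiw)
LR = 3.75 / (5*2.7 - 3.75)
LR = 3.75 / 9.7500

0.3846


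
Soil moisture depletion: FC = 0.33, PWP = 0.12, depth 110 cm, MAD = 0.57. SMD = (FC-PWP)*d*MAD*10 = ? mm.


SMD = (FC - PWP) * d * MAD * 10
SMD = (0.33 - 0.12) * 110 * 0.57 * 10
SMD = 0.2100 * 110 * 0.57 * 10

131.6700 mm


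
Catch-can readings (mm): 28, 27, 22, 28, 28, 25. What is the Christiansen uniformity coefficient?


mean = 26.333333 mm
MAD = 1.888889 mm
CU = (1 - 1.888889/26.333333)*100

92.8270 %


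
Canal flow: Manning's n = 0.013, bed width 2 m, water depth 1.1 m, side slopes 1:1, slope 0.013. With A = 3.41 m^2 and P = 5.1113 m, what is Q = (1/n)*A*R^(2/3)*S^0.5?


R = A/P = 3.41/5.1113 = 0.667149
Q = (1/0.013) * 3.41 * 0.667149^(2/3) * 0.013^0.5

22.8348 m^3/s


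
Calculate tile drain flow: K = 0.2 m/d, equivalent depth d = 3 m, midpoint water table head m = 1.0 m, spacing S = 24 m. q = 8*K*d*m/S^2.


q = 8*K*d*m/S^2
q = 8*0.2*3*1.0/24^2
q = 4.8000 / 576

0.0083 m/d


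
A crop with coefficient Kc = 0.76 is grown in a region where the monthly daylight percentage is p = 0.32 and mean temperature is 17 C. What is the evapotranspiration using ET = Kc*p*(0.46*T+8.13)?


ET = Kc * p * (0.46*T + 8.13)
ET = 0.76 * 0.32 * (0.46*17 + 8.13)
ET = 0.76 * 0.32 * 15.9500

3.8790 mm/day


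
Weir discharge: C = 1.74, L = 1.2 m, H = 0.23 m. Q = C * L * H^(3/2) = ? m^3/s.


Q = C * L * H^(3/2) = 1.74 * 1.2 * 0.23^1.5 = 1.74 * 1.2 * 0.110304

0.2303 m^3/s


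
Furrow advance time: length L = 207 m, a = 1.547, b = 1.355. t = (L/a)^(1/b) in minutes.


t = (L/a)^(1/b)
t = (207/1.547)^(1/1.355)
t = 133.807369^(1/1.355)

37.0986 min


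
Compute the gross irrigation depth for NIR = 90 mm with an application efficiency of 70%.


Ea = 70% = 0.7
GID = NIR / Ea = 90 / 0.7 = 128.5714 mm

128.5714 mm


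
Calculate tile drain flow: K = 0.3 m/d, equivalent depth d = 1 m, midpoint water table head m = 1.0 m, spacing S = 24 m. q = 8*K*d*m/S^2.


q = 8*K*d*m/S^2
q = 8*0.3*1*1.0/24^2
q = 2.4000 / 576

0.0042 m/d


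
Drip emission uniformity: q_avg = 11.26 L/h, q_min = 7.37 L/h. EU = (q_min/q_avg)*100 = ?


EU = (q_min/q_avg)*100 = (7.37/11.26)*100 = 65.4529%

65.4529 %


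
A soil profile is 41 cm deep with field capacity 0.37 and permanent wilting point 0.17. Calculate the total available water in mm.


AWC = (FC - PWP) * d * 10
AWC = (0.37 - 0.17) * 41 * 10
AWC = 0.2000 * 41 * 10

82.0000 mm


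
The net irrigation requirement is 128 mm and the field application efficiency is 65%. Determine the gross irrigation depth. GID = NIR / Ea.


Ea = 65% = 0.65
GID = NIR / Ea = 128 / 0.65 = 196.9231 mm

196.9231 mm


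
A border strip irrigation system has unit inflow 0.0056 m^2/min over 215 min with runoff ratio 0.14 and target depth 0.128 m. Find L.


L = q*t/((1+r)*Z)
L = 0.0056*215/((1+0.14)*0.128)
L = 1.204/0.14592

8.2511 m


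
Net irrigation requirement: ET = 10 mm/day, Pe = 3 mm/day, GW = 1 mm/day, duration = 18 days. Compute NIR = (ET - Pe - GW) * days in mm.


Daily deficit = ET - Pe - GW = 10 - 3 - 1 = 6 mm/day
NIR = 6 * 18 = 108 mm

108.0000 mm


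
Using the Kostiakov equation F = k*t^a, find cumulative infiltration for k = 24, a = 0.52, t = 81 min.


F = k * t^a = 24 * 81^0.52
F = 24 * 9.826802

235.8432 mm


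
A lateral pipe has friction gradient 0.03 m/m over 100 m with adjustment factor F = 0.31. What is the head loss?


hf = J * L * F = 0.03 * 100 * 0.31 = 0.9300 m

0.9300 m


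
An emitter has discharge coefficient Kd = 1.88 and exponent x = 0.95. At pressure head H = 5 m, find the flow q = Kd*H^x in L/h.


q = Kd * H^x = 1.88 * 5^0.95 = 1.88 * 4.613404

8.6732 L/h


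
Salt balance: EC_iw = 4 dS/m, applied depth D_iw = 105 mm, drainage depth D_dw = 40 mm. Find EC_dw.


EC_dw = EC_iw * D_iw / D_dw
EC_dw = 4 * 105 / 40
EC_dw = 420 / 40

10.5000 dS/m


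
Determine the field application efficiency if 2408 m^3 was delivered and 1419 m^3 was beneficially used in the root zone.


Ea = V_root / V_field * 100 = 1419 / 2408 * 100 = 58.9286%

58.9286 %


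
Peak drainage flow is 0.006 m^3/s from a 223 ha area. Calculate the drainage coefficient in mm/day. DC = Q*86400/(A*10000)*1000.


DC = Q * 86400 / (A * 10000) * 1000
DC = 0.006 * 86400 / (223 * 10000) * 1000
DC = 518400.0000 / 2230000

0.2325 mm/day


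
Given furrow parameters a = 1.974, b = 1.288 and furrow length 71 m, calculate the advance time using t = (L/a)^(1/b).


t = (L/a)^(1/b)
t = (71/1.974)^(1/1.288)
t = 35.967579^(1/1.288)

16.1438 min


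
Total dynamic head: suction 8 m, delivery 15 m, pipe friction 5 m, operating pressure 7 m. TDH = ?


TDH = Hs + Hd + hf + Hp = 8 + 15 + 5 + 7 = 35

35 m


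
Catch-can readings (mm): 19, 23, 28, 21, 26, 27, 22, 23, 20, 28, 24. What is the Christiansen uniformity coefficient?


mean = 23.727273 mm
MAD = 2.611570 mm
CU = (1 - 2.611570/23.727273)*100

88.9934 %


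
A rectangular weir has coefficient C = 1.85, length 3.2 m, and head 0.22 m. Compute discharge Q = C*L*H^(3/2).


Q = C * L * H^(3/2) = 1.85 * 3.2 * 0.22^1.5 = 1.85 * 3.2 * 0.103189

0.6109 m^3/s


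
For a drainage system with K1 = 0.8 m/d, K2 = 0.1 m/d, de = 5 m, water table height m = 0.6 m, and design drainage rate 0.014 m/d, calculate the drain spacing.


S^2 = 8*K2*de*m/q + 4*K1*m^2/q
S^2 = 8*0.1*5*0.6/0.014 + 4*0.8*0.6^2/0.014
S = sqrt(253.7143)

15.9284 m


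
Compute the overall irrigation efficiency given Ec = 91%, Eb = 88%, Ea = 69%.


Ec = 0.91, Eb = 0.88, Ea = 0.69
E = 0.91 * 0.88 * 0.69 * 100 = 55.2552%

55.2552 %


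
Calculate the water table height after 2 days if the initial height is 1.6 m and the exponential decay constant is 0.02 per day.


m = m0 * exp(-k*t)
m = 1.6 * exp(-0.02 * 2)
m = 1.6 * exp(-0.0400)

1.5373 m


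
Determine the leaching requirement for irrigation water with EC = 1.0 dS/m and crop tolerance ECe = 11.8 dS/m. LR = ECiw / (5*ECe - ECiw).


LR = ECiw / (5*ECe - ECiw)
LR = 1.0 / (5*11.8 - 1.0)
LR = 1.0 / 58.0000

0.0172


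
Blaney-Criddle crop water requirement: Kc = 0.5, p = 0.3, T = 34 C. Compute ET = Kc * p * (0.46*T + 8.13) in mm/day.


ET = Kc * p * (0.46*T + 8.13)
ET = 0.5 * 0.3 * (0.46*34 + 8.13)
ET = 0.5 * 0.3 * 23.7700

3.5655 mm/day


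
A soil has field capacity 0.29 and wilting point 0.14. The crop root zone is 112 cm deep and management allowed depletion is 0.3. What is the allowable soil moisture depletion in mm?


SMD = (FC - PWP) * d * MAD * 10
SMD = (0.29 - 0.14) * 112 * 0.3 * 10
SMD = 0.1500 * 112 * 0.3 * 10

50.4000 mm


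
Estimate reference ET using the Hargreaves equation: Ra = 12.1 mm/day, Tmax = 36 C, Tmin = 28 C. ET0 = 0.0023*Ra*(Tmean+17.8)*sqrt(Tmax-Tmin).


Tmean = (Tmax + Tmin)/2 = (36 + 28)/2 = 32.0
ET0 = 0.0023 * 12.1 * (32.0 + 17.8) * sqrt(36 - 28)
ET0 = 0.0023 * 12.1 * 49.8 * 2.828427

3.9200 mm/day


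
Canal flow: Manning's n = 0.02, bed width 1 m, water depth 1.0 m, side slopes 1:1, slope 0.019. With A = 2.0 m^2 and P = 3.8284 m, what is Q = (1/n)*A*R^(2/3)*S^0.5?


R = A/P = 2.0/3.8284 = 0.522411
Q = (1/0.02) * 2.0 * 0.522411^(2/3) * 0.019^0.5

8.9410 m^3/s


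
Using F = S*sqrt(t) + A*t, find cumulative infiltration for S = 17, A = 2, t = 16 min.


F = S*sqrt(t) + A*t
F = 17*sqrt(16) + 2*16
F = 17*4.000000 + 32

100.0000 mm


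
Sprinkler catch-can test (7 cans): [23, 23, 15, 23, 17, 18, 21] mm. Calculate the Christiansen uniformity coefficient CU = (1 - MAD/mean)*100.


mean = 20.000000 mm
MAD = 2.857143 mm
CU = (1 - 2.857143/20.000000)*100

85.7143 %


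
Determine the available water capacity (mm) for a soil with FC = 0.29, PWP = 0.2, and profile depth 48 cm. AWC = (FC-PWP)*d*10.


AWC = (FC - PWP) * d * 10
AWC = (0.29 - 0.2) * 48 * 10
AWC = 0.0900 * 48 * 10

43.2000 mm


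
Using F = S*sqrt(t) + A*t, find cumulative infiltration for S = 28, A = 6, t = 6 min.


F = S*sqrt(t) + A*t
F = 28*sqrt(6) + 6*6
F = 28*2.449490 + 36

104.5857 mm


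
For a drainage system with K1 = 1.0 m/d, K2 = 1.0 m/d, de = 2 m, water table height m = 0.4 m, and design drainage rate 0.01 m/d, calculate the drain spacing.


S^2 = 8*K2*de*m/q + 4*K1*m^2/q
S^2 = 8*1.0*2*0.4/0.01 + 4*1.0*0.4^2/0.01
S = sqrt(704.0000)

26.5330 m


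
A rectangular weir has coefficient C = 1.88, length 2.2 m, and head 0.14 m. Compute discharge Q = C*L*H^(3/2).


Q = C * L * H^(3/2) = 1.88 * 2.2 * 0.14^1.5 = 1.88 * 2.2 * 0.052383

0.2167 m^3/s


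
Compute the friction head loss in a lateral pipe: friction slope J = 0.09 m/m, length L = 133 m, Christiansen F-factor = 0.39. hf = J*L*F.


hf = J * L * F = 0.09 * 133 * 0.39 = 4.6683 m

4.6683 m


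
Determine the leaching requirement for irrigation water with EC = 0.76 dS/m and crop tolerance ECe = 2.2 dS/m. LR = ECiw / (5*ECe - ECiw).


LR = ECiw / (5*ECe - ECiw)
LR = 0.76 / (5*2.2 - 0.76)
LR = 0.76 / 10.2400

0.0742


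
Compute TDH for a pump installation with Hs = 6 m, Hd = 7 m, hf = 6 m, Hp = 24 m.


TDH = Hs + Hd + hf + Hp = 6 + 7 + 6 + 24 = 43

43 m


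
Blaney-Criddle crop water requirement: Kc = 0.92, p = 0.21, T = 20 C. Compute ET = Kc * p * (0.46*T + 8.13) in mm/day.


ET = Kc * p * (0.46*T + 8.13)
ET = 0.92 * 0.21 * (0.46*20 + 8.13)
ET = 0.92 * 0.21 * 17.3300

3.3482 mm/day


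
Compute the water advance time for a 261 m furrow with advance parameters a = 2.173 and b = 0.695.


t = (L/a)^(1/b)
t = (261/2.173)^(1/0.695)
t = 120.110446^(1/0.695)

982.2059 min


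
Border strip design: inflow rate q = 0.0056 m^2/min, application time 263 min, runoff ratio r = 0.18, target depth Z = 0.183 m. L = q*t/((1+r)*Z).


L = q*t/((1+r)*Z)
L = 0.0056*263/((1+0.18)*0.183)
L = 1.4728/0.21594

6.8204 m


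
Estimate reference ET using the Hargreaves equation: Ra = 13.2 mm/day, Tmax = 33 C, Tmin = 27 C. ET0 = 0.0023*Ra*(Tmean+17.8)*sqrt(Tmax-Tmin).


Tmean = (Tmax + Tmin)/2 = (33 + 27)/2 = 30.0
ET0 = 0.0023 * 13.2 * (30.0 + 17.8) * sqrt(33 - 27)
ET0 = 0.0023 * 13.2 * 47.8 * 2.449490

3.5547 mm/day


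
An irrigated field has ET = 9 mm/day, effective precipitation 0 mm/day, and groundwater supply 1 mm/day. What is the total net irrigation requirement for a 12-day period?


Daily deficit = ET - Pe - GW = 9 - 0 - 1 = 8 mm/day
NIR = 8 * 12 = 96 mm

96.0000 mm


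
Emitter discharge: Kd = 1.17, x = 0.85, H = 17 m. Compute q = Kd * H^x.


q = Kd * H^x = 1.17 * 17^0.85 = 1.17 * 11.114286

13.0037 L/h


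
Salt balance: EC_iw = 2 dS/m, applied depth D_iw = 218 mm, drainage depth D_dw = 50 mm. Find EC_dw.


EC_dw = EC_iw * D_iw / D_dw
EC_dw = 2 * 218 / 50
EC_dw = 436 / 50

8.7200 dS/m


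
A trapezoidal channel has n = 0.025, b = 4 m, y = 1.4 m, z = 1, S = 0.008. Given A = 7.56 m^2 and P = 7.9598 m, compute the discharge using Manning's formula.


R = A/P = 7.56/7.9598 = 0.949773
Q = (1/0.025) * 7.56 * 0.949773^(2/3) * 0.008^0.5

26.1340 m^3/s


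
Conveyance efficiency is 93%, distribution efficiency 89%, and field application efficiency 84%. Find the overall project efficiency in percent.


Ec = 0.93, Eb = 0.89, Ea = 0.84
E = 0.93 * 0.89 * 0.84 * 100 = 69.5268%

69.5268 %


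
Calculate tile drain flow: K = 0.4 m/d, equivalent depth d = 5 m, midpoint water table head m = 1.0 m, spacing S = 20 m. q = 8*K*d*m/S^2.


q = 8*K*d*m/S^2
q = 8*0.4*5*1.0/20^2
q = 16.0000 / 400

0.0400 m/d


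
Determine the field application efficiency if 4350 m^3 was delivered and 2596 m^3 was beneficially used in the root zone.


Ea = V_root / V_field * 100 = 2596 / 4350 * 100 = 59.6782%

59.6782 %


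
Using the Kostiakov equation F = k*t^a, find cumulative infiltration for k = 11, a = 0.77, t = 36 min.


F = k * t^a = 11 * 36^0.77
F = 11 * 15.788938

173.6783 mm


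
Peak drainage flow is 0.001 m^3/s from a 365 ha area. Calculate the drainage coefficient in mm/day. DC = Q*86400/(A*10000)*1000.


DC = Q * 86400 / (A * 10000) * 1000
DC = 0.001 * 86400 / (365 * 10000) * 1000
DC = 86400.0000 / 3650000

0.0237 mm/day


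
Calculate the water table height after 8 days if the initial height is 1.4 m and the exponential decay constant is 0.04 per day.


m = m0 * exp(-k*t)
m = 1.4 * exp(-0.04 * 8)
m = 1.4 * exp(-0.3200)

1.0166 m


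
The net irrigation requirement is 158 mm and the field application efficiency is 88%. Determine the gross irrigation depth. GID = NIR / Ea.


Ea = 88% = 0.88
GID = NIR / Ea = 158 / 0.88 = 179.5455 mm

179.5455 mm


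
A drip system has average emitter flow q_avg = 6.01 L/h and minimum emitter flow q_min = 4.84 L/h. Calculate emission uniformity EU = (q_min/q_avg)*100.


EU = (q_min/q_avg)*100 = (4.84/6.01)*100 = 80.5324%

80.5324 %


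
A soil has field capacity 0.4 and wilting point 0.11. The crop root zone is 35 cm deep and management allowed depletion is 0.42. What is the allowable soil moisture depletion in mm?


SMD = (FC - PWP) * d * MAD * 10
SMD = (0.4 - 0.11) * 35 * 0.42 * 10
SMD = 0.2900 * 35 * 0.42 * 10

42.6300 mm


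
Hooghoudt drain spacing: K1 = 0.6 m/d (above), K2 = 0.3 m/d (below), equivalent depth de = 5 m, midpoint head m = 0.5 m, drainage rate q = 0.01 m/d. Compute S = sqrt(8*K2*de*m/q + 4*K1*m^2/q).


S^2 = 8*K2*de*m/q + 4*K1*m^2/q
S^2 = 8*0.3*5*0.5/0.01 + 4*0.6*0.5^2/0.01
S = sqrt(660.0000)

25.6905 m


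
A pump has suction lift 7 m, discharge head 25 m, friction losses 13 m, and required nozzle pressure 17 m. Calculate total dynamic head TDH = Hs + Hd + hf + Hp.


TDH = Hs + Hd + hf + Hp = 7 + 25 + 13 + 17 = 62

62 m


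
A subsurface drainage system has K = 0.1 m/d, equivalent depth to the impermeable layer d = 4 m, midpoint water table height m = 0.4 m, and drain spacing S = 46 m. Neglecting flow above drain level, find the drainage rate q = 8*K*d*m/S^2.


q = 8*K*d*m/S^2
q = 8*0.1*4*0.4/46^2
q = 1.2800 / 2116

6.0491e-04 m/d


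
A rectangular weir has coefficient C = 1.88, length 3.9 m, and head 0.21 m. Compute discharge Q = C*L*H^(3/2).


Q = C * L * H^(3/2) = 1.88 * 3.9 * 0.21^1.5 = 1.88 * 3.9 * 0.096234

0.7056 m^3/s


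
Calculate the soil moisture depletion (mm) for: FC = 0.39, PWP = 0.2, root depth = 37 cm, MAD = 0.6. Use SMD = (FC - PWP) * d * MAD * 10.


SMD = (FC - PWP) * d * MAD * 10
SMD = (0.39 - 0.2) * 37 * 0.6 * 10
SMD = 0.1900 * 37 * 0.6 * 10

42.1800 mm


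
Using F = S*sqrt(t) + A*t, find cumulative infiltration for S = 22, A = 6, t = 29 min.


F = S*sqrt(t) + A*t
F = 22*sqrt(29) + 6*29
F = 22*5.385165 + 174

292.4736 mm


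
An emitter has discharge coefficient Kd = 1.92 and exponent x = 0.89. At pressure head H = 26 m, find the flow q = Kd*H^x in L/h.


q = Kd * H^x = 1.92 * 26^0.89 = 1.92 * 18.168801

34.8841 L/h


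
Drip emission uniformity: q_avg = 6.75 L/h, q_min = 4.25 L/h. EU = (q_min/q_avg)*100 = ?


EU = (q_min/q_avg)*100 = (4.25/6.75)*100 = 62.9630%

62.9630 %


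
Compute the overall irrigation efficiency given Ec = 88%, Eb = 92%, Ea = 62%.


Ec = 0.88, Eb = 0.92, Ea = 0.62
E = 0.88 * 0.92 * 0.62 * 100 = 50.1952%

50.1952 %


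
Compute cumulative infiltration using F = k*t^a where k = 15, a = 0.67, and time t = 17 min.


F = k * t^a = 15 * 17^0.67
F = 15 * 6.674224

100.1134 mm


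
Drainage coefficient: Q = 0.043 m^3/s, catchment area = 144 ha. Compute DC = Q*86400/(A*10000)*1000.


DC = Q * 86400 / (A * 10000) * 1000
DC = 0.043 * 86400 / (144 * 10000) * 1000
DC = 3715200.0000 / 1440000

2.5800 mm/day


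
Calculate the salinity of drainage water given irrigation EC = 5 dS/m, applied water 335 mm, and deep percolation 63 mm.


EC_dw = EC_iw * D_iw / D_dw
EC_dw = 5 * 335 / 63
EC_dw = 1675 / 63

26.5873 dS/m


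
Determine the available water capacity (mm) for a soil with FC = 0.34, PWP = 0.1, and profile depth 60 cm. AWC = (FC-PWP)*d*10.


AWC = (FC - PWP) * d * 10
AWC = (0.34 - 0.1) * 60 * 10
AWC = 0.2400 * 60 * 10

144.0000 mm


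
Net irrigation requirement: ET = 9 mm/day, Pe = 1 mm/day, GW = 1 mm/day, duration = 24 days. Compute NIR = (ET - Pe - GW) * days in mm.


Daily deficit = ET - Pe - GW = 9 - 1 - 1 = 7 mm/day
NIR = 7 * 24 = 168 mm

168.0000 mm


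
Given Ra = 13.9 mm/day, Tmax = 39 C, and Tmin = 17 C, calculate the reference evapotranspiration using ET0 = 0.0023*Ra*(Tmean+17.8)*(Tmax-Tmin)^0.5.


Tmean = (Tmax + Tmin)/2 = (39 + 17)/2 = 28.0
ET0 = 0.0023 * 13.9 * (28.0 + 17.8) * sqrt(39 - 17)
ET0 = 0.0023 * 13.9 * 45.8 * 4.690416

6.8678 mm/day


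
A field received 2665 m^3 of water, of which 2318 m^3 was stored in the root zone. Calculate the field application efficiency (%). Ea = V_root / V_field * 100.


Ea = V_root / V_field * 100 = 2318 / 2665 * 100 = 86.9794%

86.9794 %


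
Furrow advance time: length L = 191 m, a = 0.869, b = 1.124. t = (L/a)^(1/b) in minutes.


t = (L/a)^(1/b)
t = (191/0.869)^(1/1.124)
t = 219.792865^(1/1.124)

121.2389 min


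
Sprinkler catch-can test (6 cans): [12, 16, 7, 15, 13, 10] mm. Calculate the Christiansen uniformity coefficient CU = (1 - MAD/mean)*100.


mean = 12.166667 mm
MAD = 2.500000 mm
CU = (1 - 2.500000/12.166667)*100

79.4521 %


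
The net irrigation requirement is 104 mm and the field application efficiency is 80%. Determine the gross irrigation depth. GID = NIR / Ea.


Ea = 80% = 0.8
GID = NIR / Ea = 104 / 0.8 = 130.0000 mm

130.0000 mm


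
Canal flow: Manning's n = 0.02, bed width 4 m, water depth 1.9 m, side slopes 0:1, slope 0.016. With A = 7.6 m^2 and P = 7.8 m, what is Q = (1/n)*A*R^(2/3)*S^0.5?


R = A/P = 7.6/7.8 = 0.974359
Q = (1/0.02) * 7.6 * 0.974359^(2/3) * 0.016^0.5

47.2414 m^3/s


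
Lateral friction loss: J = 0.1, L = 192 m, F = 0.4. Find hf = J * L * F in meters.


hf = J * L * F = 0.1 * 192 * 0.4 = 7.6800 m

7.6800 m


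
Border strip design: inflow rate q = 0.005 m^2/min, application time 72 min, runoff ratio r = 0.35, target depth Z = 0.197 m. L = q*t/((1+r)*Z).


L = q*t/((1+r)*Z)
L = 0.005*72/((1+0.35)*0.197)
L = 0.36/0.26595

1.3536 m


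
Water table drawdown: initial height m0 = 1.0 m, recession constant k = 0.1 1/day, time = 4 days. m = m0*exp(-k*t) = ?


m = m0 * exp(-k*t)
m = 1.0 * exp(-0.1 * 4)
m = 1.0 * exp(-0.4000)

0.6703 m


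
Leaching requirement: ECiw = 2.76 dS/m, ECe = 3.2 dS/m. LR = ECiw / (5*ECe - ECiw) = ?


LR = ECiw / (5*ECe - ECiw)
LR = 2.76 / (5*3.2 - 2.76)
LR = 2.76 / 13.2400

0.2085


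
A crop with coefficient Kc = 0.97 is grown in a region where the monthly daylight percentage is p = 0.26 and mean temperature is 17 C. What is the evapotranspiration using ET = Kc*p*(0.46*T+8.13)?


ET = Kc * p * (0.46*T + 8.13)
ET = 0.97 * 0.26 * (0.46*17 + 8.13)
ET = 0.97 * 0.26 * 15.9500

4.0226 mm/day


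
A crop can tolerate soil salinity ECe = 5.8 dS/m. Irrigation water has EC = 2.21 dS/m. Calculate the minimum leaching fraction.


LR = ECiw / (5*ECe - ECiw)
LR = 2.21 / (5*5.8 - 2.21)
LR = 2.21 / 26.7900

0.0825


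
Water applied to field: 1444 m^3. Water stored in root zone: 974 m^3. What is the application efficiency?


Ea = V_root / V_field * 100 = 974 / 1444 * 100 = 67.4515%

67.4515 %


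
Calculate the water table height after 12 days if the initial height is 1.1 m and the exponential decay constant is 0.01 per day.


m = m0 * exp(-k*t)
m = 1.1 * exp(-0.01 * 12)
m = 1.1 * exp(-0.1200)

0.9756 m


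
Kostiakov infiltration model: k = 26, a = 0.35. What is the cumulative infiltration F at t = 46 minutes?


F = k * t^a = 26 * 46^0.35
F = 26 * 3.819137

99.2976 mm


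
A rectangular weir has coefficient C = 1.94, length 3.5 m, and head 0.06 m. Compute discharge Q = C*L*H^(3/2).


Q = C * L * H^(3/2) = 1.94 * 3.5 * 0.06^1.5 = 1.94 * 3.5 * 0.014697

0.0998 m^3/s


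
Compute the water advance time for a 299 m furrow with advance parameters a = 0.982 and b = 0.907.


t = (L/a)^(1/b)
t = (299/0.982)^(1/0.907)
t = 304.480652^(1/0.907)

547.2850 min


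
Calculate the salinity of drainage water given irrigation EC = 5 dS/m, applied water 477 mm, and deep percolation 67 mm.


EC_dw = EC_iw * D_iw / D_dw
EC_dw = 5 * 477 / 67
EC_dw = 2385 / 67

35.5970 dS/m


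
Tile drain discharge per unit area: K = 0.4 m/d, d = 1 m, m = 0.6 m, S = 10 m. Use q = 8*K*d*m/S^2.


q = 8*K*d*m/S^2
q = 8*0.4*1*0.6/10^2
q = 1.9200 / 100

0.0192 m/d


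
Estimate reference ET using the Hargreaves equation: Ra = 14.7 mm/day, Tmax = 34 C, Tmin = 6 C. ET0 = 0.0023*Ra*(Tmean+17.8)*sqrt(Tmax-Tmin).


Tmean = (Tmax + Tmin)/2 = (34 + 6)/2 = 20.0
ET0 = 0.0023 * 14.7 * (20.0 + 17.8) * sqrt(34 - 6)
ET0 = 0.0023 * 14.7 * 37.8 * 5.291503

6.7626 mm/day


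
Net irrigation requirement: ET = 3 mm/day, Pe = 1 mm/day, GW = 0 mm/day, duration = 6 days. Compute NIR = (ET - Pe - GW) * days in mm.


Daily deficit = ET - Pe - GW = 3 - 1 - 0 = 2 mm/day
NIR = 2 * 6 = 12 mm

12.0000 mm


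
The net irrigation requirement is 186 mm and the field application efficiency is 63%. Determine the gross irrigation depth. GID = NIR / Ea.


Ea = 63% = 0.63
GID = NIR / Ea = 186 / 0.63 = 295.2381 mm

295.2381 mm


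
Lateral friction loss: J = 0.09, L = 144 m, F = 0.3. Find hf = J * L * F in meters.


hf = J * L * F = 0.09 * 144 * 0.3 = 3.8880 m

3.8880 m


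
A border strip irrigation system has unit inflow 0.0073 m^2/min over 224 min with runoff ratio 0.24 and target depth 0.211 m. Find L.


L = q*t/((1+r)*Z)
L = 0.0073*224/((1+0.24)*0.211)
L = 1.6352/0.26164

6.2498 m


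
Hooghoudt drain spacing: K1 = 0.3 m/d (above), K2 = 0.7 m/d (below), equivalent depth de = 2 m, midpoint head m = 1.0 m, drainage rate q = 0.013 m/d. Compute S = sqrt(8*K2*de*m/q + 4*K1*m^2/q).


S^2 = 8*K2*de*m/q + 4*K1*m^2/q
S^2 = 8*0.7*2*1.0/0.013 + 4*0.3*1.0^2/0.013
S = sqrt(953.8462)

30.8844 m


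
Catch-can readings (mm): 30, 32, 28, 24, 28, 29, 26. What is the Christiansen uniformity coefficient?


mean = 28.142857 mm
MAD = 1.877551 mm
CU = (1 - 1.877551/28.142857)*100

93.3285 %


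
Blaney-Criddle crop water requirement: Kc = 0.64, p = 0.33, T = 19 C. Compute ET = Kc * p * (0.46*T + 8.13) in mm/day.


ET = Kc * p * (0.46*T + 8.13)
ET = 0.64 * 0.33 * (0.46*19 + 8.13)
ET = 0.64 * 0.33 * 16.8700

3.5629 mm/day


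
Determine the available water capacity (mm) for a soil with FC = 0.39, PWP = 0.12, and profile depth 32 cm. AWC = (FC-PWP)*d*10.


AWC = (FC - PWP) * d * 10
AWC = (0.39 - 0.12) * 32 * 10
AWC = 0.2700 * 32 * 10

86.4000 mm


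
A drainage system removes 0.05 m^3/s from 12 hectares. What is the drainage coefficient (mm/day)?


DC = Q * 86400 / (A * 10000) * 1000
DC = 0.05 * 86400 / (12 * 10000) * 1000
DC = 4320000.0000 / 120000

36.0000 mm/day


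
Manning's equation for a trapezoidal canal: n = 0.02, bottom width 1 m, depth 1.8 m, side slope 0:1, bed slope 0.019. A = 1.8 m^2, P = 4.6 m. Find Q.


R = A/P = 1.8/4.6 = 0.391304
Q = (1/0.02) * 1.8 * 0.391304^(2/3) * 0.019^0.5

6.6369 m^3/s


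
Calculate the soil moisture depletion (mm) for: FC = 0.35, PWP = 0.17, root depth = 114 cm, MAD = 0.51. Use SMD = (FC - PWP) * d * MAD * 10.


SMD = (FC - PWP) * d * MAD * 10
SMD = (0.35 - 0.17) * 114 * 0.51 * 10
SMD = 0.1800 * 114 * 0.51 * 10

104.6520 mm


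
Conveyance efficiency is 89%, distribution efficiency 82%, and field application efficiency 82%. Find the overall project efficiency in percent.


Ec = 0.89, Eb = 0.82, Ea = 0.82
E = 0.89 * 0.82 * 0.82 * 100 = 59.8436%

59.8436 %


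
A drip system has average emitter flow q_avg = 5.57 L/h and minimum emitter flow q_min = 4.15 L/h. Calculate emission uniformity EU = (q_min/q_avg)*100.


EU = (q_min/q_avg)*100 = (4.15/5.57)*100 = 74.5063%

74.5063 %


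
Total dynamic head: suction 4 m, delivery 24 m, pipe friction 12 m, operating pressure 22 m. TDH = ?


TDH = Hs + Hd + hf + Hp = 4 + 24 + 12 + 22 = 62

62 m


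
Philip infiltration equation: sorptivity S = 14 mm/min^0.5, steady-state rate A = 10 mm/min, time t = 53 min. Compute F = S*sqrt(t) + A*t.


F = S*sqrt(t) + A*t
F = 14*sqrt(53) + 10*53
F = 14*7.280110 + 530

631.9215 mm


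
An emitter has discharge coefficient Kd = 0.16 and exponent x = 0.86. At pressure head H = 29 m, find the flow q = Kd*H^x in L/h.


q = Kd * H^x = 0.16 * 29^0.86 = 0.16 * 18.099321

2.8959 L/h


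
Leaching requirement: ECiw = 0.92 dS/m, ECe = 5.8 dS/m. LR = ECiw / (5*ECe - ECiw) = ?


LR = ECiw / (5*ECe - ECiw)
LR = 0.92 / (5*5.8 - 0.92)
LR = 0.92 / 28.0800

0.0328


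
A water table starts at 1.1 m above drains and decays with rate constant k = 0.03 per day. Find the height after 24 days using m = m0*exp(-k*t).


m = m0 * exp(-k*t)
m = 1.1 * exp(-0.03 * 24)
m = 1.1 * exp(-0.7200)

0.5354 m


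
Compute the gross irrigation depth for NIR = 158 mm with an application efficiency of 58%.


Ea = 58% = 0.58
GID = NIR / Ea = 158 / 0.58 = 272.4138 mm

272.4138 mm


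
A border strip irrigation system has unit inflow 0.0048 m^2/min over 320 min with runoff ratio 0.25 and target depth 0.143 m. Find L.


L = q*t/((1+r)*Z)
L = 0.0048*320/((1+0.25)*0.143)
L = 1.536/0.17875

8.5930 m


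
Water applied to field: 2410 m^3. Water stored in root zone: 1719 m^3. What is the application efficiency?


Ea = V_root / V_field * 100 = 1719 / 2410 * 100 = 71.3278%

71.3278 %


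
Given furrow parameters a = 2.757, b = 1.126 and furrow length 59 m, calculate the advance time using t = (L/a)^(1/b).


t = (L/a)^(1/b)
t = (59/2.757)^(1/1.126)
t = 21.400073^(1/1.126)

15.1894 min


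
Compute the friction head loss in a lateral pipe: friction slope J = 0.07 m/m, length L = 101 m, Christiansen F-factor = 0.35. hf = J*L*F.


hf = J * L * F = 0.07 * 101 * 0.35 = 2.4745 m

2.4745 m


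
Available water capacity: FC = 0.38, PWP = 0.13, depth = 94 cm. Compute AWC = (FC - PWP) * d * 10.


AWC = (FC - PWP) * d * 10
AWC = (0.38 - 0.13) * 94 * 10
AWC = 0.2500 * 94 * 10

235.0000 mm


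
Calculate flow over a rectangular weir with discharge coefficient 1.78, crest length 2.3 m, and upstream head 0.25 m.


Q = C * L * H^(3/2) = 1.78 * 2.3 * 0.25^1.5 = 1.78 * 2.3 * 0.125000

0.5117 m^3/s


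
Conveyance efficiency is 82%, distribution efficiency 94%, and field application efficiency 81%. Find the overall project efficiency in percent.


Ec = 0.82, Eb = 0.94, Ea = 0.81
E = 0.82 * 0.94 * 0.81 * 100 = 62.4348%

62.4348 %


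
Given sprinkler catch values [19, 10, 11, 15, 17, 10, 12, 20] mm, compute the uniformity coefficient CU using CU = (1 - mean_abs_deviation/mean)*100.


mean = 14.250000 mm
MAD = 3.500000 mm
CU = (1 - 3.500000/14.250000)*100

75.4386 %


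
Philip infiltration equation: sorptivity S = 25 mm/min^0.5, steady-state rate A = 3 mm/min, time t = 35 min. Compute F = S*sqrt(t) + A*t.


F = S*sqrt(t) + A*t
F = 25*sqrt(35) + 3*35
F = 25*5.916080 + 105

252.9020 mm


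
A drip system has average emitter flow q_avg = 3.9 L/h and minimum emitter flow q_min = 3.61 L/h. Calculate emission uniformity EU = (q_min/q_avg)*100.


EU = (q_min/q_avg)*100 = (3.61/3.9)*100 = 92.5641%

92.5641 %


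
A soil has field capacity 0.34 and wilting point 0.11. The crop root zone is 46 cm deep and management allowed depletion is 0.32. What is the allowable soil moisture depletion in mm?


SMD = (FC - PWP) * d * MAD * 10
SMD = (0.34 - 0.11) * 46 * 0.32 * 10
SMD = 0.2300 * 46 * 0.32 * 10

33.8560 mm


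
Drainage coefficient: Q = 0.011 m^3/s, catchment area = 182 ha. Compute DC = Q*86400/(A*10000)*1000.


DC = Q * 86400 / (A * 10000) * 1000
DC = 0.011 * 86400 / (182 * 10000) * 1000
DC = 950400.0000 / 1820000

0.5222 mm/day


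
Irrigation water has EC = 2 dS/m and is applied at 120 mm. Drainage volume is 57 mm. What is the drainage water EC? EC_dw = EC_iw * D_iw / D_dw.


EC_dw = EC_iw * D_iw / D_dw
EC_dw = 2 * 120 / 57
EC_dw = 240 / 57

4.2105 dS/m


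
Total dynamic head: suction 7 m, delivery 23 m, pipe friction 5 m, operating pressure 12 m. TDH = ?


TDH = Hs + Hd + hf + Hp = 7 + 23 + 5 + 12 = 47

47 m


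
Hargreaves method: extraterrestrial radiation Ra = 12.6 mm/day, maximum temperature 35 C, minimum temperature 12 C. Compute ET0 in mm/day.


Tmean = (Tmax + Tmin)/2 = (35 + 12)/2 = 23.5
ET0 = 0.0023 * 12.6 * (23.5 + 17.8) * sqrt(35 - 12)
ET0 = 0.0023 * 12.6 * 41.3 * 4.795832

5.7400 mm/day


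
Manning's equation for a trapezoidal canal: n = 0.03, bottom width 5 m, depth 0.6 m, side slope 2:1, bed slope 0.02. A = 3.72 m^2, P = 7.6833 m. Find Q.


R = A/P = 3.72/7.6833 = 0.484167
Q = (1/0.03) * 3.72 * 0.484167^(2/3) * 0.02^0.5

10.8127 m^3/s


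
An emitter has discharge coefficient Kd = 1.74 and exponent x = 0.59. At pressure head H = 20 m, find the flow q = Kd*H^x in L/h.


q = Kd * H^x = 1.74 * 20^0.59 = 1.74 * 5.856089

10.1896 L/h


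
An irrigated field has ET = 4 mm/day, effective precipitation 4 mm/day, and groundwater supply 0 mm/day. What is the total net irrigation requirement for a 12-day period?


Daily deficit = ET - Pe - GW = 4 - 4 - 0 = 0 mm/day
NIR = 0 * 12 = 0 mm

0 mm


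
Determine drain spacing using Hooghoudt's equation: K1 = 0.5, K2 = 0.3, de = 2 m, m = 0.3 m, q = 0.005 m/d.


S^2 = 8*K2*de*m/q + 4*K1*m^2/q
S^2 = 8*0.3*2*0.3/0.005 + 4*0.5*0.3^2/0.005
S = sqrt(324.0000)

18.0000 m


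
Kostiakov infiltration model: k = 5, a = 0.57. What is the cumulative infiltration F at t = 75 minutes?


F = k * t^a = 5 * 75^0.57
F = 5 * 11.716150

58.5808 mm


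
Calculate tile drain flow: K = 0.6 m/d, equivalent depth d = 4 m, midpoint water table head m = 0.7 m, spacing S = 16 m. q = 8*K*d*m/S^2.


q = 8*K*d*m/S^2
q = 8*0.6*4*0.7/16^2
q = 13.4400 / 256

0.0525 m/d


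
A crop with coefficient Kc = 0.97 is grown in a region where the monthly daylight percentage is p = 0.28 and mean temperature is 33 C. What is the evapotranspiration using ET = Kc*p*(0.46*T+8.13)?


ET = Kc * p * (0.46*T + 8.13)
ET = 0.97 * 0.28 * (0.46*33 + 8.13)
ET = 0.97 * 0.28 * 23.3100

6.3310 mm/day


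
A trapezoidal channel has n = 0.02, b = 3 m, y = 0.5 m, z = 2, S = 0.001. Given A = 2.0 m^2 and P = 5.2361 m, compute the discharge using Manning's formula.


R = A/P = 2.0/5.2361 = 0.381964
Q = (1/0.02) * 2.0 * 0.381964^(2/3) * 0.001^0.5

1.6647 m^3/s


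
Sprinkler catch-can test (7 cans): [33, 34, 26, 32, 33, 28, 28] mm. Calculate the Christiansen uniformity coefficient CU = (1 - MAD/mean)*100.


mean = 30.571429 mm
MAD = 2.775510 mm
CU = (1 - 2.775510/30.571429)*100

90.9212 %


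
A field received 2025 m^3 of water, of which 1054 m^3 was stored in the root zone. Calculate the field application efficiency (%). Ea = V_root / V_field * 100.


Ea = V_root / V_field * 100 = 1054 / 2025 * 100 = 52.0494%

52.0494 %
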